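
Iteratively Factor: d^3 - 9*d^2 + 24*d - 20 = (d - 5)*(d^2 - 4*d + 4) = (d - 5)*(d - 2)*(d - 2)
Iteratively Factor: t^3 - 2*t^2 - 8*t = (t + 2)*(t^2 - 4*t) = (t - 4)*(t + 2)*(t)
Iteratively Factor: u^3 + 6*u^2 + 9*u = (u + 3)*(u^2 + 3*u) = u*(u + 3)*(u + 3)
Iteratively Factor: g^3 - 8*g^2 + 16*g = (g - 4)*(g^2 - 4*g) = (g - 4)^2*(g)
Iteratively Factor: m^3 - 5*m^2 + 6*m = (m - 3)*(m^2 - 2*m) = (m - 3)*(m - 2)*(m)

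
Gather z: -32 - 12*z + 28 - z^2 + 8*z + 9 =-z^2 - 4*z + 5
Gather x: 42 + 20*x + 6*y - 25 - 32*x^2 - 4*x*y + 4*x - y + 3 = -32*x^2 + x*(24 - 4*y) + 5*y + 20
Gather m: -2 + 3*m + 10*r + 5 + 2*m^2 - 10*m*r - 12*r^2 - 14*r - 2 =2*m^2 + m*(3 - 10*r) - 12*r^2 - 4*r + 1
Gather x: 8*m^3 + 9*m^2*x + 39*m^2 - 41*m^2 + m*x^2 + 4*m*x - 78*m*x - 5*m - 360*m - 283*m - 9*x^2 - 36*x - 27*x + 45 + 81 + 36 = 8*m^3 - 2*m^2 - 648*m + x^2*(m - 9) + x*(9*m^2 - 74*m - 63) + 162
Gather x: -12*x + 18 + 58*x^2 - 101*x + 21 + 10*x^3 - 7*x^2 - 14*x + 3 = 10*x^3 + 51*x^2 - 127*x + 42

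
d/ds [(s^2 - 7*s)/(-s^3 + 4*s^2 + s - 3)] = (-s*(s - 7)*(-3*s^2 + 8*s + 1) + (7 - 2*s)*(s^3 - 4*s^2 - s + 3))/(s^3 - 4*s^2 - s + 3)^2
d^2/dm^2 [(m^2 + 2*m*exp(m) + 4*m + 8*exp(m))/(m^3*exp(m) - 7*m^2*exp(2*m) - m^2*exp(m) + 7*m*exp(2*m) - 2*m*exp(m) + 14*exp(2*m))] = (-((m^2 + 2*m*exp(m) + 4*m + 8*exp(m))*(m^3 - 28*m^2*exp(m) + 5*m^2 - 28*m*exp(m) + 70*exp(m) - 6) + 4*(m*exp(m) + m + 5*exp(m) + 2)*(m^3 - 14*m^2*exp(m) + 2*m^2 - 4*m + 35*exp(m) - 2))*(m^3 - 7*m^2*exp(m) - m^2 + 7*m*exp(m) - 2*m + 14*exp(m)) + 2*(m*exp(m) + 6*exp(m) + 1)*(m^3 - 7*m^2*exp(m) - m^2 + 7*m*exp(m) - 2*m + 14*exp(m))^2 + 2*(m^2 + 2*m*exp(m) + 4*m + 8*exp(m))*(m^3 - 14*m^2*exp(m) + 2*m^2 - 4*m + 35*exp(m) - 2)^2)*exp(-m)/(m^3 - 7*m^2*exp(m) - m^2 + 7*m*exp(m) - 2*m + 14*exp(m))^3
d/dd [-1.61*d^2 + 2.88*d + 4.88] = 2.88 - 3.22*d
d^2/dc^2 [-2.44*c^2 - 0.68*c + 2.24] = -4.88000000000000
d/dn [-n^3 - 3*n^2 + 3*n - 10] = -3*n^2 - 6*n + 3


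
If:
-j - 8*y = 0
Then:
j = -8*y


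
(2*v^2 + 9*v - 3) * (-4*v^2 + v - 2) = -8*v^4 - 34*v^3 + 17*v^2 - 21*v + 6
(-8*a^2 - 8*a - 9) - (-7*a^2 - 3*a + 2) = -a^2 - 5*a - 11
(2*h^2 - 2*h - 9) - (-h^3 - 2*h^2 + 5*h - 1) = h^3 + 4*h^2 - 7*h - 8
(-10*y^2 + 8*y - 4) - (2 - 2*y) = -10*y^2 + 10*y - 6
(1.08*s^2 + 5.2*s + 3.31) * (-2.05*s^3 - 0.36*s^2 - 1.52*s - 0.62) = -2.214*s^5 - 11.0488*s^4 - 10.2991*s^3 - 9.7652*s^2 - 8.2552*s - 2.0522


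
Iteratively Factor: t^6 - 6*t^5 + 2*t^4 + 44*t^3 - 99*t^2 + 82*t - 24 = (t - 4)*(t^5 - 2*t^4 - 6*t^3 + 20*t^2 - 19*t + 6) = (t - 4)*(t - 1)*(t^4 - t^3 - 7*t^2 + 13*t - 6) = (t - 4)*(t - 1)^2*(t^3 - 7*t + 6) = (t - 4)*(t - 2)*(t - 1)^2*(t^2 + 2*t - 3) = (t - 4)*(t - 2)*(t - 1)^3*(t + 3)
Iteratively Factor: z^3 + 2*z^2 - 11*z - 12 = (z + 1)*(z^2 + z - 12) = (z + 1)*(z + 4)*(z - 3)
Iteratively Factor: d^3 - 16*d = (d + 4)*(d^2 - 4*d) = d*(d + 4)*(d - 4)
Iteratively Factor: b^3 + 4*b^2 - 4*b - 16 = (b + 2)*(b^2 + 2*b - 8) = (b - 2)*(b + 2)*(b + 4)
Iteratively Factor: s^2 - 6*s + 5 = (s - 5)*(s - 1)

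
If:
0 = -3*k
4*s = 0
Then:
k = 0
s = 0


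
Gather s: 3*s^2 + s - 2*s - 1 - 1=3*s^2 - s - 2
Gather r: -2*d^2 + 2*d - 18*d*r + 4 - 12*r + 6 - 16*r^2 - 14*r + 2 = -2*d^2 + 2*d - 16*r^2 + r*(-18*d - 26) + 12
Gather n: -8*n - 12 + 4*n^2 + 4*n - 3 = 4*n^2 - 4*n - 15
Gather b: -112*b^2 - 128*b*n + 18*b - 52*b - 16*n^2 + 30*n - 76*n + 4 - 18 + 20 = -112*b^2 + b*(-128*n - 34) - 16*n^2 - 46*n + 6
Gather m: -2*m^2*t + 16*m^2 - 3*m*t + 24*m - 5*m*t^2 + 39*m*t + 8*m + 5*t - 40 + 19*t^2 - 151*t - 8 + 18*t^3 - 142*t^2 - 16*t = m^2*(16 - 2*t) + m*(-5*t^2 + 36*t + 32) + 18*t^3 - 123*t^2 - 162*t - 48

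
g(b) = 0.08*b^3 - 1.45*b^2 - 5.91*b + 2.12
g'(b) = 0.24*b^2 - 2.9*b - 5.91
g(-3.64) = 0.56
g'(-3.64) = 7.83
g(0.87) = -4.07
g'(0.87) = -8.25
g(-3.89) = -1.54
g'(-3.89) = 9.00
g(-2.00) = 7.50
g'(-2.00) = 0.85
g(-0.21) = 3.30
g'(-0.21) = -5.29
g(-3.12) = 4.01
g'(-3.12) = 5.47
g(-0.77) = 5.77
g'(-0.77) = -3.53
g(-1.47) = 7.42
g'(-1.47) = -1.13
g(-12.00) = -274.00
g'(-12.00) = 63.45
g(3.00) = -26.50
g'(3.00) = -12.45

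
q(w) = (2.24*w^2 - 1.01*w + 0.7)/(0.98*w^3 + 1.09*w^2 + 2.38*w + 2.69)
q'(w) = (4.48*w - 1.01)/(0.98*w^3 + 1.09*w^2 + 2.38*w + 2.69) + (-2.94*w^2 - 2.18*w - 2.38)*(2.24*w^2 - 1.01*w + 0.7)/(0.98*w^3 + 1.09*w^2 + 2.38*w + 2.69)^2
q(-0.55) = 1.25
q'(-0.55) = -3.92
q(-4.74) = -0.63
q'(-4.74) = -0.16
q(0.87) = 0.24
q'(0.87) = 0.21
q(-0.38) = 0.74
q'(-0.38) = -2.21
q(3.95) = 0.35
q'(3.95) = -0.04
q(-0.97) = 7.39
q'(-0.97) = -54.15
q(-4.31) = -0.71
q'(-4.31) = -0.20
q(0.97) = 0.26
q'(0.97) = 0.20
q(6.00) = 0.28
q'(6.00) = -0.03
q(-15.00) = -0.17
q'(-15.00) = -0.01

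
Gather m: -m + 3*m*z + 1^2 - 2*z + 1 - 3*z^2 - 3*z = m*(3*z - 1) - 3*z^2 - 5*z + 2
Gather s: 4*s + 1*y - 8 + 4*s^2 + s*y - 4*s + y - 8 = 4*s^2 + s*y + 2*y - 16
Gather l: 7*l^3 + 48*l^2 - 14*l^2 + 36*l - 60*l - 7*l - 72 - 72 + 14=7*l^3 + 34*l^2 - 31*l - 130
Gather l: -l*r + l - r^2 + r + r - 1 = l*(1 - r) - r^2 + 2*r - 1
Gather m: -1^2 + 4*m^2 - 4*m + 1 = 4*m^2 - 4*m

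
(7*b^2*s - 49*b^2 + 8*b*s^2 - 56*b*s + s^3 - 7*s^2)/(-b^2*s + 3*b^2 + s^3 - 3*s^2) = (7*b*s - 49*b + s^2 - 7*s)/(-b*s + 3*b + s^2 - 3*s)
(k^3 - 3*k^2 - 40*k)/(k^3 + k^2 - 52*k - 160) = k/(k + 4)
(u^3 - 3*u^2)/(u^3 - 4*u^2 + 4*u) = u*(u - 3)/(u^2 - 4*u + 4)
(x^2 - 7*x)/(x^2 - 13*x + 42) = x/(x - 6)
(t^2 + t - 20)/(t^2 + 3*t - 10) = (t - 4)/(t - 2)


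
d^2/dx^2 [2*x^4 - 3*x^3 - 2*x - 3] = 6*x*(4*x - 3)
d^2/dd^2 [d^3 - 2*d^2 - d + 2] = 6*d - 4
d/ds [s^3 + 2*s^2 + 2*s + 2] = 3*s^2 + 4*s + 2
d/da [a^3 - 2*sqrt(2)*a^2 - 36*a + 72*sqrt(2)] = 3*a^2 - 4*sqrt(2)*a - 36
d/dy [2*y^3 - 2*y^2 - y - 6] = 6*y^2 - 4*y - 1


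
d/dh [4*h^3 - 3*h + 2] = 12*h^2 - 3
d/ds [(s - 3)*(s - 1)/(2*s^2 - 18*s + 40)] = (-5*s^2 + 34*s - 53)/(2*(s^4 - 18*s^3 + 121*s^2 - 360*s + 400))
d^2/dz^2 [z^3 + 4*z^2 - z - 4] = 6*z + 8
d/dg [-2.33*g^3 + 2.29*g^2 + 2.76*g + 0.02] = -6.99*g^2 + 4.58*g + 2.76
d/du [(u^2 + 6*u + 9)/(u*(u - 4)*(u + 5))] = (-u^4 - 12*u^3 - 53*u^2 - 18*u + 180)/(u^2*(u^4 + 2*u^3 - 39*u^2 - 40*u + 400))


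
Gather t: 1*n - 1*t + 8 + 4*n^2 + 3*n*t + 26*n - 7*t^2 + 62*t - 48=4*n^2 + 27*n - 7*t^2 + t*(3*n + 61) - 40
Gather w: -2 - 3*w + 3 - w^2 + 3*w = 1 - w^2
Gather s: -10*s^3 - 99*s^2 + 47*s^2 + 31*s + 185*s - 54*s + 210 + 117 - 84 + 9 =-10*s^3 - 52*s^2 + 162*s + 252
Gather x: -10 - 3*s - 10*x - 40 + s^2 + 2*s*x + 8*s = s^2 + 5*s + x*(2*s - 10) - 50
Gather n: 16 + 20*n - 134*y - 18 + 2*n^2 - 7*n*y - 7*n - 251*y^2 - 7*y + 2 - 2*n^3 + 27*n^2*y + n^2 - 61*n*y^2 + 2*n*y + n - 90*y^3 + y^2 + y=-2*n^3 + n^2*(27*y + 3) + n*(-61*y^2 - 5*y + 14) - 90*y^3 - 250*y^2 - 140*y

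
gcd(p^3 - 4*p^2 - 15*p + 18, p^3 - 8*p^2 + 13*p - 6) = p^2 - 7*p + 6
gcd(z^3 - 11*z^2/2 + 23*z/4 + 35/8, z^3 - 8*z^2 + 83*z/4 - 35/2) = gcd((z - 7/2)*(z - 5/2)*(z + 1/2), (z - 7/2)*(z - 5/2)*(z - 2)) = z^2 - 6*z + 35/4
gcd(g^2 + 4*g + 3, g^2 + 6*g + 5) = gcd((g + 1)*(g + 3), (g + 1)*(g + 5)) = g + 1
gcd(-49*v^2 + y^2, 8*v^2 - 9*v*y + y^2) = 1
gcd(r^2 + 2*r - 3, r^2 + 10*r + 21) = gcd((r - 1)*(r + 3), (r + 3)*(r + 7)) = r + 3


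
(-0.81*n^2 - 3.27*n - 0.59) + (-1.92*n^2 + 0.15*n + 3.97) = -2.73*n^2 - 3.12*n + 3.38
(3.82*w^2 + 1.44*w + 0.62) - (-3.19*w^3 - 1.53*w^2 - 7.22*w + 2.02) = 3.19*w^3 + 5.35*w^2 + 8.66*w - 1.4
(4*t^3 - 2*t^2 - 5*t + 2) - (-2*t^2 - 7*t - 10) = 4*t^3 + 2*t + 12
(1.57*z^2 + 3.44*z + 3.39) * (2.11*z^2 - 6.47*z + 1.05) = 3.3127*z^4 - 2.8995*z^3 - 13.4554*z^2 - 18.3213*z + 3.5595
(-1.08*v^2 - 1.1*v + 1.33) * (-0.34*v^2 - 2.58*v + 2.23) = 0.3672*v^4 + 3.1604*v^3 - 0.0225999999999997*v^2 - 5.8844*v + 2.9659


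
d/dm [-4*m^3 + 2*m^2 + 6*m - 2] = -12*m^2 + 4*m + 6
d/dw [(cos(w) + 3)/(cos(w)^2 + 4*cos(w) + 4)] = (cos(w) + 4)*sin(w)/(cos(w) + 2)^3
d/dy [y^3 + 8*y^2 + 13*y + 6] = 3*y^2 + 16*y + 13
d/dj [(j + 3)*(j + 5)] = 2*j + 8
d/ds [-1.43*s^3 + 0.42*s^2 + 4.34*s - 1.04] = -4.29*s^2 + 0.84*s + 4.34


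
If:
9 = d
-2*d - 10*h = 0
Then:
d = 9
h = -9/5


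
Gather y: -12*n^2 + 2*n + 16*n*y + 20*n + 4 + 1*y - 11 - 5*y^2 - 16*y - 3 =-12*n^2 + 22*n - 5*y^2 + y*(16*n - 15) - 10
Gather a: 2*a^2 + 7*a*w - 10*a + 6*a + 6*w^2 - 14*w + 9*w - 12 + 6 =2*a^2 + a*(7*w - 4) + 6*w^2 - 5*w - 6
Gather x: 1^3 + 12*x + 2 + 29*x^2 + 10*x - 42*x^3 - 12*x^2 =-42*x^3 + 17*x^2 + 22*x + 3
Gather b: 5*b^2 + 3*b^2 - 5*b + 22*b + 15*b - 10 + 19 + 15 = 8*b^2 + 32*b + 24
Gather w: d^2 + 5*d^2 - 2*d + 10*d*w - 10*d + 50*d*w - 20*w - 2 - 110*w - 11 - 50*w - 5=6*d^2 - 12*d + w*(60*d - 180) - 18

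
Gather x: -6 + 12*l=12*l - 6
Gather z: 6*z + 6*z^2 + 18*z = 6*z^2 + 24*z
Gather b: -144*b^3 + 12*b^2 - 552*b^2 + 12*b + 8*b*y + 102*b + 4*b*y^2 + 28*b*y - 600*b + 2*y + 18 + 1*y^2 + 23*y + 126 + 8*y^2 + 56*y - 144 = -144*b^3 - 540*b^2 + b*(4*y^2 + 36*y - 486) + 9*y^2 + 81*y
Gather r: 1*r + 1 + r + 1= 2*r + 2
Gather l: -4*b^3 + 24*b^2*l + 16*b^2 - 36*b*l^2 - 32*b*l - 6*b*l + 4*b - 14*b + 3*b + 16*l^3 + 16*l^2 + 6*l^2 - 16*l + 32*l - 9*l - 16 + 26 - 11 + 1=-4*b^3 + 16*b^2 - 7*b + 16*l^3 + l^2*(22 - 36*b) + l*(24*b^2 - 38*b + 7)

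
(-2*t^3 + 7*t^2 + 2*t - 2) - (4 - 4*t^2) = -2*t^3 + 11*t^2 + 2*t - 6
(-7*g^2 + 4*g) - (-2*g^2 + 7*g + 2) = -5*g^2 - 3*g - 2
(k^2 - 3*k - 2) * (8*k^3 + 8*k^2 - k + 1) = 8*k^5 - 16*k^4 - 41*k^3 - 12*k^2 - k - 2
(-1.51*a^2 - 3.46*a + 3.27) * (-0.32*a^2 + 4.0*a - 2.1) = 0.4832*a^4 - 4.9328*a^3 - 11.7154*a^2 + 20.346*a - 6.867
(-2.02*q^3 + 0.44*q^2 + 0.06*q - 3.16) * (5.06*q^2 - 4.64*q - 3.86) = -10.2212*q^5 + 11.5992*q^4 + 6.0592*q^3 - 17.9664*q^2 + 14.4308*q + 12.1976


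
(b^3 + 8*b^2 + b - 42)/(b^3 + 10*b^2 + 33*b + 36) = (b^2 + 5*b - 14)/(b^2 + 7*b + 12)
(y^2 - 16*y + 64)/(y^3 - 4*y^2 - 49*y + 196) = (y^2 - 16*y + 64)/(y^3 - 4*y^2 - 49*y + 196)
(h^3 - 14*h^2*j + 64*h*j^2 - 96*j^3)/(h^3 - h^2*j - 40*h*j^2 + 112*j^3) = (h - 6*j)/(h + 7*j)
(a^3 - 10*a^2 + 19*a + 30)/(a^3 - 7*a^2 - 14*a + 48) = (a^3 - 10*a^2 + 19*a + 30)/(a^3 - 7*a^2 - 14*a + 48)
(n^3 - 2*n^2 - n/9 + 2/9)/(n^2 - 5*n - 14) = (-9*n^3 + 18*n^2 + n - 2)/(9*(-n^2 + 5*n + 14))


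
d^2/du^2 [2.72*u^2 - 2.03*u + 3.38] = 5.44000000000000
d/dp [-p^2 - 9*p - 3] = -2*p - 9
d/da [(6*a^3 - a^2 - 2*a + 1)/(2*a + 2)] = (12*a^3 + 17*a^2 - 2*a - 3)/(2*(a^2 + 2*a + 1))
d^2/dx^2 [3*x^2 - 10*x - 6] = 6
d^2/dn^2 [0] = 0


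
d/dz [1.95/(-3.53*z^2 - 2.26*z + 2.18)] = (13.767*z + 4.407)/(3.53*z^2 + 2.26*z - 2.18)^2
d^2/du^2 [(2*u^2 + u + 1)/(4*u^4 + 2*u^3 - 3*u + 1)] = 4*(48*u^8 + 72*u^7 + 116*u^6 + 138*u^5 - 43*u^3 - 27*u^2 - 3*u + 7)/(64*u^12 + 96*u^11 + 48*u^10 - 136*u^9 - 96*u^8 + 12*u^7 + 120*u^6 - 18*u^5 - 24*u^4 - 21*u^3 + 27*u^2 - 9*u + 1)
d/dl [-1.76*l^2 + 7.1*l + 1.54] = 7.1 - 3.52*l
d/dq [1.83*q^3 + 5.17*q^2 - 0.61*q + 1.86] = 5.49*q^2 + 10.34*q - 0.61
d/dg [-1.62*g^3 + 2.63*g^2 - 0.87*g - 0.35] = -4.86*g^2 + 5.26*g - 0.87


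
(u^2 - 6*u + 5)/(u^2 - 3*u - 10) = (u - 1)/(u + 2)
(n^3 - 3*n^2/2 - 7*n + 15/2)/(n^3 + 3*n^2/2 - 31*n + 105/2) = (2*n^2 + 3*n - 5)/(2*n^2 + 9*n - 35)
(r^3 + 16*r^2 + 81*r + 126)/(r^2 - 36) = (r^2 + 10*r + 21)/(r - 6)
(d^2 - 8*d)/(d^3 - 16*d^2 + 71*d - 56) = d/(d^2 - 8*d + 7)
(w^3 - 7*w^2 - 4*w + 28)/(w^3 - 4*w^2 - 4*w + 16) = (w - 7)/(w - 4)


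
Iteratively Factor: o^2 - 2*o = (o)*(o - 2)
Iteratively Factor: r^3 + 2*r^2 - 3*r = (r + 3)*(r^2 - r) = r*(r + 3)*(r - 1)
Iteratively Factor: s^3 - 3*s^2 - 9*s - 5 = (s + 1)*(s^2 - 4*s - 5) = (s - 5)*(s + 1)*(s + 1)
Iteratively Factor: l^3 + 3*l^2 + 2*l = (l + 1)*(l^2 + 2*l) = (l + 1)*(l + 2)*(l)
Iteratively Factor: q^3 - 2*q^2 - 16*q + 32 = (q + 4)*(q^2 - 6*q + 8) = (q - 2)*(q + 4)*(q - 4)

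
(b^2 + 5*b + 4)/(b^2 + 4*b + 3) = (b + 4)/(b + 3)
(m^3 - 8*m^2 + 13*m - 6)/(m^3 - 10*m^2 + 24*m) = (m^2 - 2*m + 1)/(m*(m - 4))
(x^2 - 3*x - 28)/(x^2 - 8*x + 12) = (x^2 - 3*x - 28)/(x^2 - 8*x + 12)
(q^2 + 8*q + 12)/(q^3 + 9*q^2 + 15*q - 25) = (q^2 + 8*q + 12)/(q^3 + 9*q^2 + 15*q - 25)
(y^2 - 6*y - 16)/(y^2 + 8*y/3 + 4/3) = 3*(y - 8)/(3*y + 2)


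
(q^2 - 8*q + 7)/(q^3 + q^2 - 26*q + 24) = (q - 7)/(q^2 + 2*q - 24)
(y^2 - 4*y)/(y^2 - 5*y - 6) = y*(4 - y)/(-y^2 + 5*y + 6)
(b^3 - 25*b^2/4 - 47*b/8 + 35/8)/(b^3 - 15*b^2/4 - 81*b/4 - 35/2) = (b - 1/2)/(b + 2)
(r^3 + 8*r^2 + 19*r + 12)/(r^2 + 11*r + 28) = (r^2 + 4*r + 3)/(r + 7)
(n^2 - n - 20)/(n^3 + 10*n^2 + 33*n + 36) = (n - 5)/(n^2 + 6*n + 9)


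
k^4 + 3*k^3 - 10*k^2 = k^2*(k - 2)*(k + 5)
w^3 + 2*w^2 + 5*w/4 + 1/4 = (w + 1/2)^2*(w + 1)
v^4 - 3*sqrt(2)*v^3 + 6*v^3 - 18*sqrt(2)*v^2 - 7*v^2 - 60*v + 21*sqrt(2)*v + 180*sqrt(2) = (v - 3)*(v + 4)*(v + 5)*(v - 3*sqrt(2))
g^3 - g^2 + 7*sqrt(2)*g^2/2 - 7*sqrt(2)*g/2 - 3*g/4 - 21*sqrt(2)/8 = (g - 3/2)*(g + 1/2)*(g + 7*sqrt(2)/2)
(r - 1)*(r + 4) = r^2 + 3*r - 4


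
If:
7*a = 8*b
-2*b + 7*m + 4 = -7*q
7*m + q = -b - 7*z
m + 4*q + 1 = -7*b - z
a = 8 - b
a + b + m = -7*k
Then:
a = 64/15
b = 56/15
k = -2909/1323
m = 1397/189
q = -931/135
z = -2186/315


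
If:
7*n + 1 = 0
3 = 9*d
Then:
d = 1/3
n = -1/7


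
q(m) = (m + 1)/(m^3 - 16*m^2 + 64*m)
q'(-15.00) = 0.00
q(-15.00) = 0.00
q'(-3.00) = 0.00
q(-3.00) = 0.01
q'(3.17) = 0.02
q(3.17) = 0.06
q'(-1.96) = -0.00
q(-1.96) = 0.00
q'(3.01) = 0.02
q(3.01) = 0.05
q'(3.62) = 0.03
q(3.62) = 0.07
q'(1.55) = 0.00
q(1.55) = 0.04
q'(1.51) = 0.00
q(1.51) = 0.04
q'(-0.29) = -0.18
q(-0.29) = -0.04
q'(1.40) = 0.00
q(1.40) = 0.04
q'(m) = (m + 1)*(-3*m^2 + 32*m - 64)/(m^3 - 16*m^2 + 64*m)^2 + 1/(m^3 - 16*m^2 + 64*m) = (-2*m^2 - 3*m + 8)/(m^2*(m^3 - 24*m^2 + 192*m - 512))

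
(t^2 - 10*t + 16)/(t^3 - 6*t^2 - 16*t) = (t - 2)/(t*(t + 2))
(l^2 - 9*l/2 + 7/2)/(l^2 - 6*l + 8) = (2*l^2 - 9*l + 7)/(2*(l^2 - 6*l + 8))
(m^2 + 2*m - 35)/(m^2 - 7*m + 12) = (m^2 + 2*m - 35)/(m^2 - 7*m + 12)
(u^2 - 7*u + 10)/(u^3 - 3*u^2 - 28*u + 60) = (u - 5)/(u^2 - u - 30)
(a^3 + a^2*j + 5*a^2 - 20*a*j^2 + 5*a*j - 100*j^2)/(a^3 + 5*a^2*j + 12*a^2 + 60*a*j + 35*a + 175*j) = (a - 4*j)/(a + 7)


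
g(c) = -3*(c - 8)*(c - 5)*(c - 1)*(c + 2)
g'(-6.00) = 7182.00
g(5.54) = 136.42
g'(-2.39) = 941.23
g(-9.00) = -49980.00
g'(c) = -3*(c - 8)*(c - 5)*(c - 1) - 3*(c - 8)*(c - 5)*(c + 2) - 3*(c - 8)*(c - 1)*(c + 2) - 3*(c - 5)*(c - 1)*(c + 2) = -12*c^3 + 108*c^2 - 150*c - 198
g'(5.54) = 245.32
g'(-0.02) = -194.96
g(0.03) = 233.99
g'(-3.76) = 2530.75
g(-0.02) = 243.93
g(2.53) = -280.93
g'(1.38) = -230.86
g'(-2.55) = 1085.75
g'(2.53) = -80.53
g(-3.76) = -2589.12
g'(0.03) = -202.40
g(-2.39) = -304.54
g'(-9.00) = 18648.00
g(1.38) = -92.34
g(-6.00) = -12936.00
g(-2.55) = -466.56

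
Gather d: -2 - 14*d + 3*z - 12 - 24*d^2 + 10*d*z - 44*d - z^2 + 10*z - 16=-24*d^2 + d*(10*z - 58) - z^2 + 13*z - 30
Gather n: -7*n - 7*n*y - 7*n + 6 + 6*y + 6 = n*(-7*y - 14) + 6*y + 12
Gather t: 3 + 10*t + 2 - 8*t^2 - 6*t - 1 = -8*t^2 + 4*t + 4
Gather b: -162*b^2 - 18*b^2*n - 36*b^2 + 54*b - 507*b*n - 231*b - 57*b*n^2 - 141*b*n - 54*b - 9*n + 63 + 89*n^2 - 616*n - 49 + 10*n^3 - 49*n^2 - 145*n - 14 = b^2*(-18*n - 198) + b*(-57*n^2 - 648*n - 231) + 10*n^3 + 40*n^2 - 770*n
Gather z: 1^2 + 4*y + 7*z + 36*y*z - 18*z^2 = 4*y - 18*z^2 + z*(36*y + 7) + 1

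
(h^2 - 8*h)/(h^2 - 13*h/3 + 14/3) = 3*h*(h - 8)/(3*h^2 - 13*h + 14)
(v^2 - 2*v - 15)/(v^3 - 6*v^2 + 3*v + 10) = (v + 3)/(v^2 - v - 2)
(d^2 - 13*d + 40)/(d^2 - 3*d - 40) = (d - 5)/(d + 5)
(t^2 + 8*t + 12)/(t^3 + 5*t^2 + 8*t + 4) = (t + 6)/(t^2 + 3*t + 2)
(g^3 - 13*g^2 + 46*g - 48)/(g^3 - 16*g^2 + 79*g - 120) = (g - 2)/(g - 5)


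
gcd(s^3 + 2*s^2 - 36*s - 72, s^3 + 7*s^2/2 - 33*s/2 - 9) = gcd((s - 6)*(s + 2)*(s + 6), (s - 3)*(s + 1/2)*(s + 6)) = s + 6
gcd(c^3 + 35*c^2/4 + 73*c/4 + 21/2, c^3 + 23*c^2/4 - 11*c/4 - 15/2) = c^2 + 7*c + 6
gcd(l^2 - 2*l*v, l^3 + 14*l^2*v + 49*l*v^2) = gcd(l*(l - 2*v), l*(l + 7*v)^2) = l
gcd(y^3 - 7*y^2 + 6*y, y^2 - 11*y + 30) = y - 6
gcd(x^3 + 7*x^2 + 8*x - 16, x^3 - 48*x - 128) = x^2 + 8*x + 16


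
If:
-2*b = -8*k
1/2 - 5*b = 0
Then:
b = 1/10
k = 1/40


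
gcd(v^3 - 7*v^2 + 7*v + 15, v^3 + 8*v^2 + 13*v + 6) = v + 1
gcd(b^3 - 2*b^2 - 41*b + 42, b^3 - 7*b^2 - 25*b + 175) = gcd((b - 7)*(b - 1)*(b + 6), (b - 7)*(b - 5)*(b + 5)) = b - 7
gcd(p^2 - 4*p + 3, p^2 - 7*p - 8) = 1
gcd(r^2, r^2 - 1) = 1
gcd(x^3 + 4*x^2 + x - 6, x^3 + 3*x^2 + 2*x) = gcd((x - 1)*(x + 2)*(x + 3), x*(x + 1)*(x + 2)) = x + 2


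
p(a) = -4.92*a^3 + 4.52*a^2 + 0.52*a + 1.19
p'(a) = -14.76*a^2 + 9.04*a + 0.52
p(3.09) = -99.20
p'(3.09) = -112.48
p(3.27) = -120.81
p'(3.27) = -127.75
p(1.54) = -5.26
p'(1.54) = -20.56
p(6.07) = -929.47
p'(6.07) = -488.44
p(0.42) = 1.84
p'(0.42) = 1.71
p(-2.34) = 87.76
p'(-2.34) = -101.45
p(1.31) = -1.43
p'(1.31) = -12.97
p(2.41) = -40.17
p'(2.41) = -63.42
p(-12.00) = 9147.59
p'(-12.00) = -2233.40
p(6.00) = -895.69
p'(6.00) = -476.60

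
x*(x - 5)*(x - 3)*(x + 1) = x^4 - 7*x^3 + 7*x^2 + 15*x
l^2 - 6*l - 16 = (l - 8)*(l + 2)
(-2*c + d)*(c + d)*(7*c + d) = -14*c^3 - 9*c^2*d + 6*c*d^2 + d^3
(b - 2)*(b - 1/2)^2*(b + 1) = b^4 - 2*b^3 - 3*b^2/4 + 7*b/4 - 1/2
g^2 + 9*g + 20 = (g + 4)*(g + 5)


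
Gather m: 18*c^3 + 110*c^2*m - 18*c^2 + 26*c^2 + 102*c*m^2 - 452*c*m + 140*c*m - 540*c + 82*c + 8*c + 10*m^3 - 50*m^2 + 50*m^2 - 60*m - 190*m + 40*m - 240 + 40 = 18*c^3 + 8*c^2 + 102*c*m^2 - 450*c + 10*m^3 + m*(110*c^2 - 312*c - 210) - 200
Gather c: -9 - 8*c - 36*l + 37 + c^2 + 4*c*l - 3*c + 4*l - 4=c^2 + c*(4*l - 11) - 32*l + 24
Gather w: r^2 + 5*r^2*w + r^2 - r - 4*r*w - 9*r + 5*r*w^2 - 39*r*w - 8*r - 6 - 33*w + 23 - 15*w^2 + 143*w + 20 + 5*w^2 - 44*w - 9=2*r^2 - 18*r + w^2*(5*r - 10) + w*(5*r^2 - 43*r + 66) + 28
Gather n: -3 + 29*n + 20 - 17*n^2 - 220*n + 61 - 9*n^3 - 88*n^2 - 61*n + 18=-9*n^3 - 105*n^2 - 252*n + 96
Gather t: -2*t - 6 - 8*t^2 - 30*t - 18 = -8*t^2 - 32*t - 24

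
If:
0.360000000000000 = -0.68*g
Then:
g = -0.53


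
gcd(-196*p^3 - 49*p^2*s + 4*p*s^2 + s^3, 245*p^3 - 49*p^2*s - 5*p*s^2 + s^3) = 49*p^2 - s^2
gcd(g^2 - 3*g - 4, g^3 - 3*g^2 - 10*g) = 1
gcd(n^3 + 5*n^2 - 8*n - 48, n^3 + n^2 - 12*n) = n^2 + n - 12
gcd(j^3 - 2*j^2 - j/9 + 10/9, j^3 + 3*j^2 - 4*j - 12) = 1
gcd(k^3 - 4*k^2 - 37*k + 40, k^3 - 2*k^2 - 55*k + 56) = k^2 - 9*k + 8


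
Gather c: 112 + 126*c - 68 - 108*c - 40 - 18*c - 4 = 0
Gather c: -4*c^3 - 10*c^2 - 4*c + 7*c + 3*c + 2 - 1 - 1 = -4*c^3 - 10*c^2 + 6*c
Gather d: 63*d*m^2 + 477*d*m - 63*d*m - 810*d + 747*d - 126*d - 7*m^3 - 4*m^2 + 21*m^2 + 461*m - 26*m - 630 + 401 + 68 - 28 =d*(63*m^2 + 414*m - 189) - 7*m^3 + 17*m^2 + 435*m - 189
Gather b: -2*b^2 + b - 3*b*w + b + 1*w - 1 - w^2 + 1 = -2*b^2 + b*(2 - 3*w) - w^2 + w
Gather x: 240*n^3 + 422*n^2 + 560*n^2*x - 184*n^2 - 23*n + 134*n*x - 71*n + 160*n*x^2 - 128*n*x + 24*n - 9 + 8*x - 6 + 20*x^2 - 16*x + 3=240*n^3 + 238*n^2 - 70*n + x^2*(160*n + 20) + x*(560*n^2 + 6*n - 8) - 12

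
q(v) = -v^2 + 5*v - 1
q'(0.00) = 5.00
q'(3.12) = -1.24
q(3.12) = 4.87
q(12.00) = -85.00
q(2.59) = 5.24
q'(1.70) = 1.60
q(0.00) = -1.00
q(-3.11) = -26.22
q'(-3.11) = 11.22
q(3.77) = 3.64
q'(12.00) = -19.00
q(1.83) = 4.80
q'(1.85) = 1.30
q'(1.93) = 1.14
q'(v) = 5 - 2*v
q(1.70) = 4.61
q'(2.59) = -0.18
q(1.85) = 4.83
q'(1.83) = 1.34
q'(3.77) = -2.54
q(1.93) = 4.93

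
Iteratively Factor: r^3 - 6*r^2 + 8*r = (r)*(r^2 - 6*r + 8) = r*(r - 2)*(r - 4)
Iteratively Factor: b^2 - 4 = (b - 2)*(b + 2)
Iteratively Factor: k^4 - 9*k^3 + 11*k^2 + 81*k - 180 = (k - 4)*(k^3 - 5*k^2 - 9*k + 45) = (k - 5)*(k - 4)*(k^2 - 9) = (k - 5)*(k - 4)*(k - 3)*(k + 3)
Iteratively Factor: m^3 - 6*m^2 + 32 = (m + 2)*(m^2 - 8*m + 16) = (m - 4)*(m + 2)*(m - 4)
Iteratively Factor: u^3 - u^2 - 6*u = (u)*(u^2 - u - 6) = u*(u - 3)*(u + 2)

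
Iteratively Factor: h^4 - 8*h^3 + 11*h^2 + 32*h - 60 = (h - 5)*(h^3 - 3*h^2 - 4*h + 12) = (h - 5)*(h + 2)*(h^2 - 5*h + 6) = (h - 5)*(h - 2)*(h + 2)*(h - 3)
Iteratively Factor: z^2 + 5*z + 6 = (z + 2)*(z + 3)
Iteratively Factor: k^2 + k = (k + 1)*(k)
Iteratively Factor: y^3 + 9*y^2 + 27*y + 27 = (y + 3)*(y^2 + 6*y + 9) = (y + 3)^2*(y + 3)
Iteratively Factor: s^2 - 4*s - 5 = (s + 1)*(s - 5)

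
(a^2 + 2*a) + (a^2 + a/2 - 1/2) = 2*a^2 + 5*a/2 - 1/2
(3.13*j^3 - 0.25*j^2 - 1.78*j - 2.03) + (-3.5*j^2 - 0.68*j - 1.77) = 3.13*j^3 - 3.75*j^2 - 2.46*j - 3.8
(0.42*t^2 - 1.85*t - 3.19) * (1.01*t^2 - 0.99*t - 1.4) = 0.4242*t^4 - 2.2843*t^3 - 1.9784*t^2 + 5.7481*t + 4.466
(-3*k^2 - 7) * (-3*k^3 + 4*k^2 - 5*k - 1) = 9*k^5 - 12*k^4 + 36*k^3 - 25*k^2 + 35*k + 7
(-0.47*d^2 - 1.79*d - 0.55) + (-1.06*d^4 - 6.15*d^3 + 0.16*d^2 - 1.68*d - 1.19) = -1.06*d^4 - 6.15*d^3 - 0.31*d^2 - 3.47*d - 1.74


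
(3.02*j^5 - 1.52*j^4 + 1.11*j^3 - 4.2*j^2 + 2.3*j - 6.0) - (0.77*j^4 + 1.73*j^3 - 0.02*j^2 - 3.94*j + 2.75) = 3.02*j^5 - 2.29*j^4 - 0.62*j^3 - 4.18*j^2 + 6.24*j - 8.75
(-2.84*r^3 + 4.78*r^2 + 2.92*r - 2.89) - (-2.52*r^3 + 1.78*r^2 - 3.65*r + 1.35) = -0.32*r^3 + 3.0*r^2 + 6.57*r - 4.24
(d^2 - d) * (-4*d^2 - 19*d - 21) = -4*d^4 - 15*d^3 - 2*d^2 + 21*d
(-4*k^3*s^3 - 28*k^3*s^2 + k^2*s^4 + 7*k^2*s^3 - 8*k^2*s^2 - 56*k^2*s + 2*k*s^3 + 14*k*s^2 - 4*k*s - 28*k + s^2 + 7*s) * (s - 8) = -4*k^3*s^4 + 4*k^3*s^3 + 224*k^3*s^2 + k^2*s^5 - k^2*s^4 - 64*k^2*s^3 + 8*k^2*s^2 + 448*k^2*s + 2*k*s^4 - 2*k*s^3 - 116*k*s^2 + 4*k*s + 224*k + s^3 - s^2 - 56*s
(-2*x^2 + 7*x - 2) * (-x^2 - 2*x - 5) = 2*x^4 - 3*x^3 - 2*x^2 - 31*x + 10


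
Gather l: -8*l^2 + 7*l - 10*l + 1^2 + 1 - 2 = -8*l^2 - 3*l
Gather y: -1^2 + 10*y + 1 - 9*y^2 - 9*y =-9*y^2 + y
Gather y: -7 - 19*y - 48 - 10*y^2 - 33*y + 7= -10*y^2 - 52*y - 48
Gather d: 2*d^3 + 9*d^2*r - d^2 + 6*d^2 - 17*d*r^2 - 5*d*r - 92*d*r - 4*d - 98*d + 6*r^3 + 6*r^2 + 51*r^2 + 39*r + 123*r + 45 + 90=2*d^3 + d^2*(9*r + 5) + d*(-17*r^2 - 97*r - 102) + 6*r^3 + 57*r^2 + 162*r + 135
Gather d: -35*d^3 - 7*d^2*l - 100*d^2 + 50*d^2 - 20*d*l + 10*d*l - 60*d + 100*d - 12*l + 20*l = -35*d^3 + d^2*(-7*l - 50) + d*(40 - 10*l) + 8*l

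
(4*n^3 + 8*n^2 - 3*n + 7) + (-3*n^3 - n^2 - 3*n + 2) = n^3 + 7*n^2 - 6*n + 9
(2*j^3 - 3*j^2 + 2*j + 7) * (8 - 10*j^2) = -20*j^5 + 30*j^4 - 4*j^3 - 94*j^2 + 16*j + 56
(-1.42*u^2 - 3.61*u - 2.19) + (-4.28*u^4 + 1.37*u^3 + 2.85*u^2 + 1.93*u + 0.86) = -4.28*u^4 + 1.37*u^3 + 1.43*u^2 - 1.68*u - 1.33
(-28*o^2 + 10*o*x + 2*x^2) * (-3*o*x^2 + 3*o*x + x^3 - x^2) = 84*o^3*x^2 - 84*o^3*x - 58*o^2*x^3 + 58*o^2*x^2 + 4*o*x^4 - 4*o*x^3 + 2*x^5 - 2*x^4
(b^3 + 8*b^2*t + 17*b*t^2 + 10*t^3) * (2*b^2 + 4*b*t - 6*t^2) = 2*b^5 + 20*b^4*t + 60*b^3*t^2 + 40*b^2*t^3 - 62*b*t^4 - 60*t^5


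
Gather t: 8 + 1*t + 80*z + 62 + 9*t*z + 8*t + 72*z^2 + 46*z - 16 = t*(9*z + 9) + 72*z^2 + 126*z + 54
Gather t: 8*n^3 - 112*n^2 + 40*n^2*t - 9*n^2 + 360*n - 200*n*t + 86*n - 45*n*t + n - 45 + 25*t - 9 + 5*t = 8*n^3 - 121*n^2 + 447*n + t*(40*n^2 - 245*n + 30) - 54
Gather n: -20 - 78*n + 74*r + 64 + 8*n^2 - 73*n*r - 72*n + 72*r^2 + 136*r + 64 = 8*n^2 + n*(-73*r - 150) + 72*r^2 + 210*r + 108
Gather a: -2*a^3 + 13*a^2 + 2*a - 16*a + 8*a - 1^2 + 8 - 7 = -2*a^3 + 13*a^2 - 6*a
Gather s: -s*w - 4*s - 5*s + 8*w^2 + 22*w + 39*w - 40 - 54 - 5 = s*(-w - 9) + 8*w^2 + 61*w - 99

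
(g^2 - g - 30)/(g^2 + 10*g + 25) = (g - 6)/(g + 5)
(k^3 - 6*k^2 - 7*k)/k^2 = k - 6 - 7/k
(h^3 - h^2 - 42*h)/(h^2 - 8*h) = (h^2 - h - 42)/(h - 8)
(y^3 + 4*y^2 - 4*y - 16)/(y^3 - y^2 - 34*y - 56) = (y - 2)/(y - 7)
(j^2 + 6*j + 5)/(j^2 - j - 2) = (j + 5)/(j - 2)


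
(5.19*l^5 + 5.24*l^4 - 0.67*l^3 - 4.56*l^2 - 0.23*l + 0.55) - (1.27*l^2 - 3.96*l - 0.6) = 5.19*l^5 + 5.24*l^4 - 0.67*l^3 - 5.83*l^2 + 3.73*l + 1.15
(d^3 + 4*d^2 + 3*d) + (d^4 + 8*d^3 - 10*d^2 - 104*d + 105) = d^4 + 9*d^3 - 6*d^2 - 101*d + 105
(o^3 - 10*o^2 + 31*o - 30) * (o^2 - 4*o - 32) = o^5 - 14*o^4 + 39*o^3 + 166*o^2 - 872*o + 960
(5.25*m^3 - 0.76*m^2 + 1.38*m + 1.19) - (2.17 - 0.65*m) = 5.25*m^3 - 0.76*m^2 + 2.03*m - 0.98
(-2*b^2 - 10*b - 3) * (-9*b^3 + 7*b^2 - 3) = 18*b^5 + 76*b^4 - 43*b^3 - 15*b^2 + 30*b + 9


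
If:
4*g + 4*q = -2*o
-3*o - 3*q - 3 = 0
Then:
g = 1/2 - q/2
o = -q - 1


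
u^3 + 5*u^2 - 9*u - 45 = (u - 3)*(u + 3)*(u + 5)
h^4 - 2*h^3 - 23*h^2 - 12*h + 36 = (h - 6)*(h - 1)*(h + 2)*(h + 3)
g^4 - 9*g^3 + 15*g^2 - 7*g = g*(g - 7)*(g - 1)^2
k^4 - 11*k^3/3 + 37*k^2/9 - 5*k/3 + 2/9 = (k - 2)*(k - 1)*(k - 1/3)^2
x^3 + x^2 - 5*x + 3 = (x - 1)^2*(x + 3)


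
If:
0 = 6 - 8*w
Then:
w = 3/4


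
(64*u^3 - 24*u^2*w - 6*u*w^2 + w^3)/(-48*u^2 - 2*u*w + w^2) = (-8*u^2 + 2*u*w + w^2)/(6*u + w)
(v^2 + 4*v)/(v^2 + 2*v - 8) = v/(v - 2)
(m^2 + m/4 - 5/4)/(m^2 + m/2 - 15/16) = 4*(m - 1)/(4*m - 3)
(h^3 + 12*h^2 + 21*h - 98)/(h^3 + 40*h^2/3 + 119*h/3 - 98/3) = 3*(h - 2)/(3*h - 2)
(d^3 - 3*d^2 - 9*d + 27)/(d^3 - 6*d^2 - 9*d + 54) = (d - 3)/(d - 6)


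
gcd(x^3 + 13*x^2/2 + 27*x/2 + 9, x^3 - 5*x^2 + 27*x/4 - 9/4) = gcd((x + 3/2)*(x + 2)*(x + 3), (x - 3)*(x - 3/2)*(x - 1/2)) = 1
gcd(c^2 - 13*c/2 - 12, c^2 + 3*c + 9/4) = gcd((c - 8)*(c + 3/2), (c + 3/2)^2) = c + 3/2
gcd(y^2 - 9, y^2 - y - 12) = y + 3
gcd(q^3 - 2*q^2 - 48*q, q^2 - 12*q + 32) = q - 8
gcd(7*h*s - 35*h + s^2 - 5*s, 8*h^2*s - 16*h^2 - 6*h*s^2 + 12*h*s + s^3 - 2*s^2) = 1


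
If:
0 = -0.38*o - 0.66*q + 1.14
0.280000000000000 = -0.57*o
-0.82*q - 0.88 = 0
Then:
No Solution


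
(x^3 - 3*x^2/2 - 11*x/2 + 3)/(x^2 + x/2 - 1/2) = (x^2 - x - 6)/(x + 1)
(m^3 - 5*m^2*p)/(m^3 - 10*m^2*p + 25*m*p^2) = m/(m - 5*p)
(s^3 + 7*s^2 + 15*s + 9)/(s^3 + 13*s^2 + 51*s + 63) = (s + 1)/(s + 7)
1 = 1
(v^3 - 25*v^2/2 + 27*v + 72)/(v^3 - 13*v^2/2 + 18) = (v - 8)/(v - 2)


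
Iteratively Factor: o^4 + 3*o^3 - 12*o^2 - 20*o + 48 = (o - 2)*(o^3 + 5*o^2 - 2*o - 24) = (o - 2)*(o + 4)*(o^2 + o - 6) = (o - 2)*(o + 3)*(o + 4)*(o - 2)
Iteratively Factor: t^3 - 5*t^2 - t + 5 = (t - 5)*(t^2 - 1) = (t - 5)*(t + 1)*(t - 1)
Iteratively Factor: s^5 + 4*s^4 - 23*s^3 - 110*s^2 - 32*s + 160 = (s - 1)*(s^4 + 5*s^3 - 18*s^2 - 128*s - 160) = (s - 1)*(s + 2)*(s^3 + 3*s^2 - 24*s - 80) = (s - 5)*(s - 1)*(s + 2)*(s^2 + 8*s + 16) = (s - 5)*(s - 1)*(s + 2)*(s + 4)*(s + 4)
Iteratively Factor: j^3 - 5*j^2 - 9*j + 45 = (j + 3)*(j^2 - 8*j + 15) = (j - 5)*(j + 3)*(j - 3)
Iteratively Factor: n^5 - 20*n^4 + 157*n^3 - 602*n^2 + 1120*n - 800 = (n - 2)*(n^4 - 18*n^3 + 121*n^2 - 360*n + 400) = (n - 5)*(n - 2)*(n^3 - 13*n^2 + 56*n - 80) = (n - 5)*(n - 4)*(n - 2)*(n^2 - 9*n + 20) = (n - 5)*(n - 4)^2*(n - 2)*(n - 5)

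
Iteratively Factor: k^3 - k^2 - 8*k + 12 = (k - 2)*(k^2 + k - 6) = (k - 2)*(k + 3)*(k - 2)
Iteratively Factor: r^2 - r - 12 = (r - 4)*(r + 3)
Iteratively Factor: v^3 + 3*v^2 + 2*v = (v + 1)*(v^2 + 2*v) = (v + 1)*(v + 2)*(v)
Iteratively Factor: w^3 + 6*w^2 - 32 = (w - 2)*(w^2 + 8*w + 16) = (w - 2)*(w + 4)*(w + 4)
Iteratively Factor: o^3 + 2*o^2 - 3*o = (o + 3)*(o^2 - o) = o*(o + 3)*(o - 1)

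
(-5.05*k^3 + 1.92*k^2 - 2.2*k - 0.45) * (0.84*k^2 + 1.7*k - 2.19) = -4.242*k^5 - 6.9722*k^4 + 12.4755*k^3 - 8.3228*k^2 + 4.053*k + 0.9855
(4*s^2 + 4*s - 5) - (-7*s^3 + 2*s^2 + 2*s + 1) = 7*s^3 + 2*s^2 + 2*s - 6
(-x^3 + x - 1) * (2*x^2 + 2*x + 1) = -2*x^5 - 2*x^4 + x^3 - x - 1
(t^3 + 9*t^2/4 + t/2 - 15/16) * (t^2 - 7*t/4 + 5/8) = t^5 + t^4/2 - 45*t^3/16 - 13*t^2/32 + 125*t/64 - 75/128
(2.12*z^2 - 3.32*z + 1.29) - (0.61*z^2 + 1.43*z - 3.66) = 1.51*z^2 - 4.75*z + 4.95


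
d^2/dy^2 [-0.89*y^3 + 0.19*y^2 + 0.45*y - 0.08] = 0.38 - 5.34*y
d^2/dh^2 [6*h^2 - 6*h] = 12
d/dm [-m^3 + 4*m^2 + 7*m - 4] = -3*m^2 + 8*m + 7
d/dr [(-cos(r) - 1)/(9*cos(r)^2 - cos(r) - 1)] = -9*(cos(r) + 2)*sin(r)*cos(r)/(-9*cos(r)^2 + cos(r) + 1)^2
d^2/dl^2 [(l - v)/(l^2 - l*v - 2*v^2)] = 2*((-3*l + 2*v)*(-l^2 + l*v + 2*v^2) - (l - v)*(2*l - v)^2)/(-l^2 + l*v + 2*v^2)^3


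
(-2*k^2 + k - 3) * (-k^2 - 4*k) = 2*k^4 + 7*k^3 - k^2 + 12*k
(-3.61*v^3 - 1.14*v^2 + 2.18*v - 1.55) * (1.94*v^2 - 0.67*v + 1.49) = -7.0034*v^5 + 0.2071*v^4 - 0.385899999999999*v^3 - 6.1662*v^2 + 4.2867*v - 2.3095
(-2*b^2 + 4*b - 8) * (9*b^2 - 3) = -18*b^4 + 36*b^3 - 66*b^2 - 12*b + 24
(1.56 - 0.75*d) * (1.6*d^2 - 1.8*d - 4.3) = -1.2*d^3 + 3.846*d^2 + 0.416999999999999*d - 6.708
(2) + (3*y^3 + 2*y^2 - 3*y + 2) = 3*y^3 + 2*y^2 - 3*y + 4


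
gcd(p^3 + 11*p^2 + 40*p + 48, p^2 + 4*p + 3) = p + 3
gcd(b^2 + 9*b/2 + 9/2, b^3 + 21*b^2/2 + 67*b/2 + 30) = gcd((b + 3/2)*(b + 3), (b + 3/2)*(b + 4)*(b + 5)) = b + 3/2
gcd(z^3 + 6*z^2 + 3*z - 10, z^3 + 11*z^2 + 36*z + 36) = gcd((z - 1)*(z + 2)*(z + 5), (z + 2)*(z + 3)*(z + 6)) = z + 2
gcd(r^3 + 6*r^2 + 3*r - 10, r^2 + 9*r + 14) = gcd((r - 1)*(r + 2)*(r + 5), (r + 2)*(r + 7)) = r + 2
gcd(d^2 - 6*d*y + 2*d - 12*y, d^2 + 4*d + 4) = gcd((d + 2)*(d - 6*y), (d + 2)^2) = d + 2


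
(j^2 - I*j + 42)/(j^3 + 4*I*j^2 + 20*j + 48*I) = (j - 7*I)/(j^2 - 2*I*j + 8)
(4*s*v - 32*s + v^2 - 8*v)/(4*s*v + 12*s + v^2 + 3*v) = (v - 8)/(v + 3)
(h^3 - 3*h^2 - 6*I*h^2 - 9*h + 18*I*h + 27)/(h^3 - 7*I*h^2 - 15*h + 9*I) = (h - 3)/(h - I)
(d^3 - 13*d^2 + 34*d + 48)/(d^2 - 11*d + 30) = (d^2 - 7*d - 8)/(d - 5)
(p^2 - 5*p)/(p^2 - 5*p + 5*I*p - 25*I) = p/(p + 5*I)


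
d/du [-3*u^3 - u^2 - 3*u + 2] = -9*u^2 - 2*u - 3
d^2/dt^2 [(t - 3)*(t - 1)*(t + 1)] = 6*t - 6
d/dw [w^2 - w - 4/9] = 2*w - 1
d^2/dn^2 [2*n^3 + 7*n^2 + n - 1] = 12*n + 14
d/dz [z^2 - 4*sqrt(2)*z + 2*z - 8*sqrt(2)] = 2*z - 4*sqrt(2) + 2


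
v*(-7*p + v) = -7*p*v + v^2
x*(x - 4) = x^2 - 4*x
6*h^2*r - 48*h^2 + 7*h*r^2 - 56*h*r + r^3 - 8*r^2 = (h + r)*(6*h + r)*(r - 8)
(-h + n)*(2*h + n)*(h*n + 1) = -2*h^3*n + h^2*n^2 - 2*h^2 + h*n^3 + h*n + n^2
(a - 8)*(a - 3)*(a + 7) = a^3 - 4*a^2 - 53*a + 168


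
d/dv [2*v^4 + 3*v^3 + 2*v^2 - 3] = v*(8*v^2 + 9*v + 4)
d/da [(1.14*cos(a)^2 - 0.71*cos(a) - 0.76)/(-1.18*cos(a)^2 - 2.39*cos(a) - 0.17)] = (3.5624*cos(a)^2 + 2.1812*cos(a) + 1.6957)*sin(a)/(1.3924*cos(a)^4 + 5.6404*cos(a)^3 + 6.1133*cos(a)^2 + 0.8126*cos(a) + 0.0289)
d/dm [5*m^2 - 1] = 10*m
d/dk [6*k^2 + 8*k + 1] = 12*k + 8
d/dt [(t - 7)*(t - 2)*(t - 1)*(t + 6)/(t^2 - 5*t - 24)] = (2*t^5 - 19*t^4 - 56*t^3 + 349*t^2 + 1944*t - 3396)/(t^4 - 10*t^3 - 23*t^2 + 240*t + 576)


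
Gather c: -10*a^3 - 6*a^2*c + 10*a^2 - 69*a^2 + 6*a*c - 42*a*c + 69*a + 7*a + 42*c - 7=-10*a^3 - 59*a^2 + 76*a + c*(-6*a^2 - 36*a + 42) - 7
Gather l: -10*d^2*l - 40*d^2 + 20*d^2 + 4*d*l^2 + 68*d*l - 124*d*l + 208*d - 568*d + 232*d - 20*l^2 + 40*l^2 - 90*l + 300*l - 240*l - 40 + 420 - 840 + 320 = -20*d^2 - 128*d + l^2*(4*d + 20) + l*(-10*d^2 - 56*d - 30) - 140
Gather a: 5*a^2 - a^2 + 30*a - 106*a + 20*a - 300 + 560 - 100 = 4*a^2 - 56*a + 160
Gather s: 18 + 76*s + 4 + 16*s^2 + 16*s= 16*s^2 + 92*s + 22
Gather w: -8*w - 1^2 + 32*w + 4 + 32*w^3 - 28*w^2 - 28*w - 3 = 32*w^3 - 28*w^2 - 4*w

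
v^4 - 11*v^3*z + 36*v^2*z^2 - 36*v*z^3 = v*(v - 6*z)*(v - 3*z)*(v - 2*z)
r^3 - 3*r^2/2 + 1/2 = (r - 1)^2*(r + 1/2)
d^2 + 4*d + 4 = (d + 2)^2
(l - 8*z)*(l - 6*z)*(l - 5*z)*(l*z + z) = l^4*z - 19*l^3*z^2 + l^3*z + 118*l^2*z^3 - 19*l^2*z^2 - 240*l*z^4 + 118*l*z^3 - 240*z^4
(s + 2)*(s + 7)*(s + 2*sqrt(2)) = s^3 + 2*sqrt(2)*s^2 + 9*s^2 + 14*s + 18*sqrt(2)*s + 28*sqrt(2)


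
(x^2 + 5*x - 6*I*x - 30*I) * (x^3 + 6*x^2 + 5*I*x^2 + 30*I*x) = x^5 + 11*x^4 - I*x^4 + 60*x^3 - 11*I*x^3 + 330*x^2 - 30*I*x^2 + 900*x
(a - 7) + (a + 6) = 2*a - 1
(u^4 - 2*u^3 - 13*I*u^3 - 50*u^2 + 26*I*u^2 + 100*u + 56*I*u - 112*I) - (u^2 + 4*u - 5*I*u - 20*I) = u^4 - 2*u^3 - 13*I*u^3 - 51*u^2 + 26*I*u^2 + 96*u + 61*I*u - 92*I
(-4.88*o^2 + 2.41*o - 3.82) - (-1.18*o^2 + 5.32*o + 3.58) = -3.7*o^2 - 2.91*o - 7.4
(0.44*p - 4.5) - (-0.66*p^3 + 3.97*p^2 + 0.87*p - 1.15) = 0.66*p^3 - 3.97*p^2 - 0.43*p - 3.35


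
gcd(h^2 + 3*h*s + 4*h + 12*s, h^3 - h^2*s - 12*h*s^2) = h + 3*s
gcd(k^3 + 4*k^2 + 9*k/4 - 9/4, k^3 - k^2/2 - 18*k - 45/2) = k^2 + 9*k/2 + 9/2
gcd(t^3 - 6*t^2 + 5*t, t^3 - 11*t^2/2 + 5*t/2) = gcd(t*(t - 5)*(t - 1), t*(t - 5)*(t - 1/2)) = t^2 - 5*t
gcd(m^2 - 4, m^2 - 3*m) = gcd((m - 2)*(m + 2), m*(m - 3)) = 1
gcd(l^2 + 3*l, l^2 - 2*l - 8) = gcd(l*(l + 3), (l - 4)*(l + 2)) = 1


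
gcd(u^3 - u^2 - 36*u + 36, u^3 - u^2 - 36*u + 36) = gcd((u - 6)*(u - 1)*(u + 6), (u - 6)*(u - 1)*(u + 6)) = u^3 - u^2 - 36*u + 36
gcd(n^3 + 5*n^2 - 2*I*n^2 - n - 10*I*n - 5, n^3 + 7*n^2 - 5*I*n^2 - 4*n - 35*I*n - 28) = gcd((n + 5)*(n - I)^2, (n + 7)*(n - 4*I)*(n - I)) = n - I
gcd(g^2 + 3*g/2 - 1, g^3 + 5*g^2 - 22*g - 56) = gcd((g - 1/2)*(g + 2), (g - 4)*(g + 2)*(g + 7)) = g + 2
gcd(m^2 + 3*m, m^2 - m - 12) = m + 3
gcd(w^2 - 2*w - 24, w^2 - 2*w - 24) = w^2 - 2*w - 24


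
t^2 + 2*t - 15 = (t - 3)*(t + 5)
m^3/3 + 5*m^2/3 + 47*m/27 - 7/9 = (m/3 + 1)*(m - 1/3)*(m + 7/3)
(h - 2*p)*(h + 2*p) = h^2 - 4*p^2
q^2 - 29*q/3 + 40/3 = (q - 8)*(q - 5/3)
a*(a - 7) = a^2 - 7*a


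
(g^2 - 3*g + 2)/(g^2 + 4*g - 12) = (g - 1)/(g + 6)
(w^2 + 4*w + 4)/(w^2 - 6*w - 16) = (w + 2)/(w - 8)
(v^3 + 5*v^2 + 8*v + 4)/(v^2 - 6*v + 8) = (v^3 + 5*v^2 + 8*v + 4)/(v^2 - 6*v + 8)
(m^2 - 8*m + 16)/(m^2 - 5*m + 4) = (m - 4)/(m - 1)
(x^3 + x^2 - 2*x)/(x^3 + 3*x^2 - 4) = x/(x + 2)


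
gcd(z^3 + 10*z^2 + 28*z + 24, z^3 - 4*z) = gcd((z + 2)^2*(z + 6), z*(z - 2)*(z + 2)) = z + 2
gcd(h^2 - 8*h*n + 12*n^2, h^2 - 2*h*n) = h - 2*n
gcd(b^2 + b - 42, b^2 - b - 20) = 1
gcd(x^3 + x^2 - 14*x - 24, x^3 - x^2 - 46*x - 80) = x + 2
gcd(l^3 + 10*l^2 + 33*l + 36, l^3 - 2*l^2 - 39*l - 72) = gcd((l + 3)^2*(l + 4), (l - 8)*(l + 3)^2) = l^2 + 6*l + 9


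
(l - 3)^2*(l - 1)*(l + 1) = l^4 - 6*l^3 + 8*l^2 + 6*l - 9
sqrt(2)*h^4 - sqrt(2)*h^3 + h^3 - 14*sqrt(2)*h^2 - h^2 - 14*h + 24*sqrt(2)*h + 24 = (h - 3)*(h - 2)*(h + 4)*(sqrt(2)*h + 1)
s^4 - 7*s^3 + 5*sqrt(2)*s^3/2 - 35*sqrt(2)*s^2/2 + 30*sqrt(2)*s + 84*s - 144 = (s - 4)*(s - 3)*(s - 3*sqrt(2)/2)*(s + 4*sqrt(2))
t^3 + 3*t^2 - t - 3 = (t - 1)*(t + 1)*(t + 3)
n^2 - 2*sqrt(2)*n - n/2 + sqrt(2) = (n - 1/2)*(n - 2*sqrt(2))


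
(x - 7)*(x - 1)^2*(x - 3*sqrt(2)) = x^4 - 9*x^3 - 3*sqrt(2)*x^3 + 15*x^2 + 27*sqrt(2)*x^2 - 45*sqrt(2)*x - 7*x + 21*sqrt(2)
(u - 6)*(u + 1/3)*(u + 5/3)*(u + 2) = u^4 - 2*u^3 - 175*u^2/9 - 236*u/9 - 20/3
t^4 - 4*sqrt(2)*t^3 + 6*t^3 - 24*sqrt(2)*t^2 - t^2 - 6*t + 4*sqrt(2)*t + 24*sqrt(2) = (t - 1)*(t + 1)*(t + 6)*(t - 4*sqrt(2))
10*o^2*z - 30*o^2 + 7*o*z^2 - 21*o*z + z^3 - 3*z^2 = (2*o + z)*(5*o + z)*(z - 3)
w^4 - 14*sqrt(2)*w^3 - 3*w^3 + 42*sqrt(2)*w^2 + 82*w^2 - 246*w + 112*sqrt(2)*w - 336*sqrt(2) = (w - 3)*(w - 8*sqrt(2))*(w - 7*sqrt(2))*(w + sqrt(2))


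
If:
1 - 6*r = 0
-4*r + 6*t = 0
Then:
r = 1/6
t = 1/9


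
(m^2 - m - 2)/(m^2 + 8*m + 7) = (m - 2)/(m + 7)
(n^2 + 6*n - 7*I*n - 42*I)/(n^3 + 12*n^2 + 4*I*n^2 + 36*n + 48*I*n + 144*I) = (n - 7*I)/(n^2 + n*(6 + 4*I) + 24*I)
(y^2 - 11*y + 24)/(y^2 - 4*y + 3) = (y - 8)/(y - 1)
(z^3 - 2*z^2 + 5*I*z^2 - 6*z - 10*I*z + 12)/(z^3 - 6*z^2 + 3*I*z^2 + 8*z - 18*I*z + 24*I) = (z + 2*I)/(z - 4)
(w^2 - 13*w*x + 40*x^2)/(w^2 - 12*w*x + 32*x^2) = (-w + 5*x)/(-w + 4*x)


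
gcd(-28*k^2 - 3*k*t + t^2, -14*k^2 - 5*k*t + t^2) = -7*k + t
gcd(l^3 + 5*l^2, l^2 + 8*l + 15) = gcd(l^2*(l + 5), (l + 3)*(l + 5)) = l + 5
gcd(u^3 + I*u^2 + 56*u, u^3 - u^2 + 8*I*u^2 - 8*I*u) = u^2 + 8*I*u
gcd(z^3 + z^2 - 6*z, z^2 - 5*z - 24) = z + 3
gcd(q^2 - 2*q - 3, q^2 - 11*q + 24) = q - 3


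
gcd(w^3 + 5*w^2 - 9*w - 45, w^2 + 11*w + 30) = w + 5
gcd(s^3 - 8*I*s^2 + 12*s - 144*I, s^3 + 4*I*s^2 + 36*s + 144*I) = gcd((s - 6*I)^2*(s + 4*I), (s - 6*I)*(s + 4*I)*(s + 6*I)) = s^2 - 2*I*s + 24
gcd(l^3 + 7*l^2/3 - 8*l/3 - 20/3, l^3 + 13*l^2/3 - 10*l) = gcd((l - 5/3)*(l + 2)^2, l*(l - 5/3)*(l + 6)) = l - 5/3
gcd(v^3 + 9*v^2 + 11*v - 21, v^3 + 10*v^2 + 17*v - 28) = v^2 + 6*v - 7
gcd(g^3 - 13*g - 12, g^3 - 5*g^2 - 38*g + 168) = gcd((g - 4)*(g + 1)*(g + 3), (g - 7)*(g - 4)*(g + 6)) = g - 4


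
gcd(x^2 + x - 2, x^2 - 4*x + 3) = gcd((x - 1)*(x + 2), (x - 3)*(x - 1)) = x - 1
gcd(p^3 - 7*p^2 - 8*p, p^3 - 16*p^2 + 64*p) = p^2 - 8*p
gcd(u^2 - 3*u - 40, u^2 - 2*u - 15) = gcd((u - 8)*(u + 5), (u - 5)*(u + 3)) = 1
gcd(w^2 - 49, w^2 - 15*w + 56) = w - 7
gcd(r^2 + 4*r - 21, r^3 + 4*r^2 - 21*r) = r^2 + 4*r - 21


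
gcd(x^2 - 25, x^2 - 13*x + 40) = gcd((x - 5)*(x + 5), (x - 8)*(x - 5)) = x - 5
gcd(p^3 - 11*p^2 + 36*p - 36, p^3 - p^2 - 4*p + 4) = p - 2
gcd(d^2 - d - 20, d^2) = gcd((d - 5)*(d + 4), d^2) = 1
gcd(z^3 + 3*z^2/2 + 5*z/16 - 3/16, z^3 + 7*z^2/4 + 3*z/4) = z^2 + 7*z/4 + 3/4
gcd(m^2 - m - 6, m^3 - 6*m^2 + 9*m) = m - 3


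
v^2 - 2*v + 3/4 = (v - 3/2)*(v - 1/2)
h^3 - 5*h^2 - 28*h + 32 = (h - 8)*(h - 1)*(h + 4)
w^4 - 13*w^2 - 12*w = w*(w - 4)*(w + 1)*(w + 3)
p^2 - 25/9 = (p - 5/3)*(p + 5/3)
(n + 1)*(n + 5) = n^2 + 6*n + 5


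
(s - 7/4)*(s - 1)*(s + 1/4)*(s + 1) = s^4 - 3*s^3/2 - 23*s^2/16 + 3*s/2 + 7/16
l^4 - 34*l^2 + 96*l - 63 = (l - 3)^2*(l - 1)*(l + 7)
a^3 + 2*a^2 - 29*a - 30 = (a - 5)*(a + 1)*(a + 6)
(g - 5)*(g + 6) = g^2 + g - 30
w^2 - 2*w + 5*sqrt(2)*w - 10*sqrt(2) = (w - 2)*(w + 5*sqrt(2))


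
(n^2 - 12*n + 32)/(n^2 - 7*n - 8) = (n - 4)/(n + 1)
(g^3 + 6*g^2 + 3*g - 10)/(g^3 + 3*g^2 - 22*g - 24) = (g^3 + 6*g^2 + 3*g - 10)/(g^3 + 3*g^2 - 22*g - 24)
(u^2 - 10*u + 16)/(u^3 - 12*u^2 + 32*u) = (u - 2)/(u*(u - 4))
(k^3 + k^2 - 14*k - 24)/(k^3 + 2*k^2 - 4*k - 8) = (k^2 - k - 12)/(k^2 - 4)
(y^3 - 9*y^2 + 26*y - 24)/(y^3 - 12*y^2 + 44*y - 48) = (y - 3)/(y - 6)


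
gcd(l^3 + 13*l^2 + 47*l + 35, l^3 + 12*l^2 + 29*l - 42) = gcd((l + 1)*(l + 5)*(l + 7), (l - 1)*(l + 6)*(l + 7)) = l + 7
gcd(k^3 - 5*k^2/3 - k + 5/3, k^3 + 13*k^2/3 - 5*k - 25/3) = k^2 - 2*k/3 - 5/3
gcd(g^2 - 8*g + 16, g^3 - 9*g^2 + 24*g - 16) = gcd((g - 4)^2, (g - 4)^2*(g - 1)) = g^2 - 8*g + 16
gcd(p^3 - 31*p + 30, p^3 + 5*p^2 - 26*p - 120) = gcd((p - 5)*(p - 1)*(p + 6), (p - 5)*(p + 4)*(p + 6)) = p^2 + p - 30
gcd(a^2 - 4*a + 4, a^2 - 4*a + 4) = a^2 - 4*a + 4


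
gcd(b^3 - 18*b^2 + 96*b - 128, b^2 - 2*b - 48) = b - 8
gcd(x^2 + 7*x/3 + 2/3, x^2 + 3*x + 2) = x + 2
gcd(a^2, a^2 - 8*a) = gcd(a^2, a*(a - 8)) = a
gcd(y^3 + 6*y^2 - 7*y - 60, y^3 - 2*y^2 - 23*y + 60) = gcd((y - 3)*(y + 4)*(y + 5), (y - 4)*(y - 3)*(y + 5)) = y^2 + 2*y - 15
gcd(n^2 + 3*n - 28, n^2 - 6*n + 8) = n - 4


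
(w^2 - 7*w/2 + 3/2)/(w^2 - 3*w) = (w - 1/2)/w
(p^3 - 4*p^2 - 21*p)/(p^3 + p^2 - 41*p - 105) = p/(p + 5)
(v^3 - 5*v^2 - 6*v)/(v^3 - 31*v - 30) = v/(v + 5)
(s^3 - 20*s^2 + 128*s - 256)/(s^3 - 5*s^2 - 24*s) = (s^2 - 12*s + 32)/(s*(s + 3))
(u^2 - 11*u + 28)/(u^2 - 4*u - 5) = (-u^2 + 11*u - 28)/(-u^2 + 4*u + 5)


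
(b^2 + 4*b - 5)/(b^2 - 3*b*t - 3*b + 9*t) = (b^2 + 4*b - 5)/(b^2 - 3*b*t - 3*b + 9*t)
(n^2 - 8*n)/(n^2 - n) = (n - 8)/(n - 1)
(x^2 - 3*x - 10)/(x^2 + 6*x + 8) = (x - 5)/(x + 4)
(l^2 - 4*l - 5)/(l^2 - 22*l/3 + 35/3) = 3*(l + 1)/(3*l - 7)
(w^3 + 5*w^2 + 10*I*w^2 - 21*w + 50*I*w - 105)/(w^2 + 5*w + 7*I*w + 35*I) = w + 3*I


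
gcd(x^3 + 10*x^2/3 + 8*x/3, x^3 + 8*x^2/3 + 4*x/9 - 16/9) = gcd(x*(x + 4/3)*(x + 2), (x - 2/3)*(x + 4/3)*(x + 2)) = x^2 + 10*x/3 + 8/3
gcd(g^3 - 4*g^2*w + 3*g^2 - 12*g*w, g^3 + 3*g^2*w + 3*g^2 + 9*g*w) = g^2 + 3*g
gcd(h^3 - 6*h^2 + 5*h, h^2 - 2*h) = h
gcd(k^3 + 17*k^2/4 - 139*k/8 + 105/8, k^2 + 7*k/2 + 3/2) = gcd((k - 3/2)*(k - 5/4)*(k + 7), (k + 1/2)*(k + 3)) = 1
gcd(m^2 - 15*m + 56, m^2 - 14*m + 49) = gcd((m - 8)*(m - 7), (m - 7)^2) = m - 7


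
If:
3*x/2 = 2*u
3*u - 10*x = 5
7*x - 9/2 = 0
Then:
No Solution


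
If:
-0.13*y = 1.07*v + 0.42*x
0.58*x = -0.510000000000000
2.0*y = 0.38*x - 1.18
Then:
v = 0.44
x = -0.88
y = -0.76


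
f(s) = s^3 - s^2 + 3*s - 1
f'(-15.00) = 708.00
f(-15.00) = -3646.00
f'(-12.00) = 459.00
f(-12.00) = -1909.00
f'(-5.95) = 121.11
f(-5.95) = -264.90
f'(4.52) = 55.25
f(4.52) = 84.48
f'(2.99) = 23.84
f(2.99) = 25.76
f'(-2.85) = 33.07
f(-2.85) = -40.82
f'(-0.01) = 3.02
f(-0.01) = -1.03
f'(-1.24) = 10.09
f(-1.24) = -8.16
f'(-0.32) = 3.95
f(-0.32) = -2.10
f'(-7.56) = 189.58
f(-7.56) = -512.91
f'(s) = 3*s^2 - 2*s + 3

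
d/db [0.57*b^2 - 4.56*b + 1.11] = 1.14*b - 4.56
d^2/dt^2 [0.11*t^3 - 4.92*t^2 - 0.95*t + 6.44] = 0.66*t - 9.84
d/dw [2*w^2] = 4*w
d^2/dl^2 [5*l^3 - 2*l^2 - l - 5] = 30*l - 4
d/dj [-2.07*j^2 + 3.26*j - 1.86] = 3.26 - 4.14*j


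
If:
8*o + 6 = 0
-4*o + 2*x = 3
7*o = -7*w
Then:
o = -3/4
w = 3/4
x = 0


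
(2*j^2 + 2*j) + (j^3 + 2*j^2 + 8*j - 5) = j^3 + 4*j^2 + 10*j - 5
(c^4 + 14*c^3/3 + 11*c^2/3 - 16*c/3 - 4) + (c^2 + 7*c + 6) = c^4 + 14*c^3/3 + 14*c^2/3 + 5*c/3 + 2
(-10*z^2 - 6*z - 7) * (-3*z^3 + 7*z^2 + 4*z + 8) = 30*z^5 - 52*z^4 - 61*z^3 - 153*z^2 - 76*z - 56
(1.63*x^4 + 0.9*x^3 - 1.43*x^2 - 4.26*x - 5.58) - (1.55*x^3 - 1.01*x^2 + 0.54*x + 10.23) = 1.63*x^4 - 0.65*x^3 - 0.42*x^2 - 4.8*x - 15.81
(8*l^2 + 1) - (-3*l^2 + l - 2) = 11*l^2 - l + 3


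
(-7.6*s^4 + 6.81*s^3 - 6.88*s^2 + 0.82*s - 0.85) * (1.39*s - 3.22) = -10.564*s^5 + 33.9379*s^4 - 31.4914*s^3 + 23.2934*s^2 - 3.8219*s + 2.737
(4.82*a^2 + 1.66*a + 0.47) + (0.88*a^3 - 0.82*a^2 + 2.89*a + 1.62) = 0.88*a^3 + 4.0*a^2 + 4.55*a + 2.09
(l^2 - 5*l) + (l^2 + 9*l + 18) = 2*l^2 + 4*l + 18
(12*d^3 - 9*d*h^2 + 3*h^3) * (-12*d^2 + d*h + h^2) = -144*d^5 + 12*d^4*h + 120*d^3*h^2 - 45*d^2*h^3 - 6*d*h^4 + 3*h^5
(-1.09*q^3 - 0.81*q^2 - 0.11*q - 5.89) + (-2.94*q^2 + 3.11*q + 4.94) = -1.09*q^3 - 3.75*q^2 + 3.0*q - 0.949999999999999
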